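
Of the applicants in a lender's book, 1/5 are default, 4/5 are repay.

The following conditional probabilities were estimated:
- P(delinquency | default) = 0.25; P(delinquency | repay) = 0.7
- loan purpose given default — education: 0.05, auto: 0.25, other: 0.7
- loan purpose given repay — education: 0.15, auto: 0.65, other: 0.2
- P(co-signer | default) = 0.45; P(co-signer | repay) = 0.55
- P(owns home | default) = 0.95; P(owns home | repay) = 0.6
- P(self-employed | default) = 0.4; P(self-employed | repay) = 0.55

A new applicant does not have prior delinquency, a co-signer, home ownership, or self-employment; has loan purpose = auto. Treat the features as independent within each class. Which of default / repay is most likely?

default: 0.2 × (1−0.25) × 0.25 × (1−0.45) × (1−0.95) × (1−0.4) = 0.00061875
repay: 0.8 × (1−0.7) × 0.65 × (1−0.55) × (1−0.6) × (1−0.55) = 0.012636
Highest score → repay.

repay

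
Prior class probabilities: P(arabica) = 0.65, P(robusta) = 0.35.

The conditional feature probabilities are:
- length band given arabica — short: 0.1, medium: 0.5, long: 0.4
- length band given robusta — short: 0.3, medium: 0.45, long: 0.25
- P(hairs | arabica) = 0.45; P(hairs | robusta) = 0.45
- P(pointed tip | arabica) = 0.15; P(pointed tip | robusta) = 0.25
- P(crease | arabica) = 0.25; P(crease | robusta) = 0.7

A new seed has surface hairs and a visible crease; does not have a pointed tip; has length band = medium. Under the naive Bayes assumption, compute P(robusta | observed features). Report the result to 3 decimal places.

0.545

arabica: 0.65 × 0.5 × 0.45 × (1−0.15) × 0.25 = 0.031078125
robusta: 0.35 × 0.45 × 0.45 × (1−0.25) × 0.7 = 0.037209375
P(robusta | x) = 0.037209375 / 0.0682875 ≈ 0.545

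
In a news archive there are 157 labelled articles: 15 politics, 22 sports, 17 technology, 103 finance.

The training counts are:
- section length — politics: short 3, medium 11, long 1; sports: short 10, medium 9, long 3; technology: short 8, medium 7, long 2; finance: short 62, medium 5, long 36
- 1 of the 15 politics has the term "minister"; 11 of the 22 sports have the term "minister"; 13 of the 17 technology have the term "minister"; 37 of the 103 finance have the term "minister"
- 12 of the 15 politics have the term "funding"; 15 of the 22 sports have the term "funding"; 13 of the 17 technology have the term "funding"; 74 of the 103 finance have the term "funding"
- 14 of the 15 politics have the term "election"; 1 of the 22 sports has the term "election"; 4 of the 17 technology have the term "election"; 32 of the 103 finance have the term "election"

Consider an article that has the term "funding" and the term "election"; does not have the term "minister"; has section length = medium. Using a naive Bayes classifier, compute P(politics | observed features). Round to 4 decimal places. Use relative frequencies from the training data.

politics: (15/157) × (11/15) × (14/15) × (12/15) × (14/15) ≈ 0.0488266
sports: (22/157) × (9/22) × (11/22) × (15/22) × (1/22) ≈ 0.000888298
technology: (17/157) × (7/17) × (4/17) × (13/17) × (4/17) ≈ 0.00188762
finance: (103/157) × (5/103) × (66/103) × (74/103) × (32/103) ≈ 0.00455496
P(politics | x) = 0.0488266 / 0.056157478 ≈ 0.8695

0.8695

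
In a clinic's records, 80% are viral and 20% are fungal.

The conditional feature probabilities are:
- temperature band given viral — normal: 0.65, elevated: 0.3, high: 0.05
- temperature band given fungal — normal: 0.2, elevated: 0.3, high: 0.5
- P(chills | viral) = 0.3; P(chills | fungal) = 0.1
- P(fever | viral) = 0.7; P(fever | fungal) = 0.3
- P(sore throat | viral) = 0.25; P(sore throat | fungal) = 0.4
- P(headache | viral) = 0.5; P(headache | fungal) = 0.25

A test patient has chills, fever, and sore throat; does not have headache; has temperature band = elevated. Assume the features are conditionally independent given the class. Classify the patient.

viral

viral: 0.8 × 0.3 × 0.3 × 0.7 × 0.25 × (1−0.5) = 0.0063
fungal: 0.2 × 0.3 × 0.1 × 0.3 × 0.4 × (1−0.25) = 0.00054
Highest score → viral.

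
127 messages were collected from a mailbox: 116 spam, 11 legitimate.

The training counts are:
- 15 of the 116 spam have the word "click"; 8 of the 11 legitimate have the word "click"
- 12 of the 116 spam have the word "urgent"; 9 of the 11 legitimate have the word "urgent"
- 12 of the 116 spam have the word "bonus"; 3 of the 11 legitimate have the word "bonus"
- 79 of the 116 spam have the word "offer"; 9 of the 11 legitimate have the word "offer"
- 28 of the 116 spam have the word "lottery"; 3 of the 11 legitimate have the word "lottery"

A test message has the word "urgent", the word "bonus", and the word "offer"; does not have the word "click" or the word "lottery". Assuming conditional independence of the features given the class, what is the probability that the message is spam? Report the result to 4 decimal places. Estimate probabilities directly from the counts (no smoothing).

0.5837

spam: (116/127) × (101/116) × (12/116) × (12/116) × (79/116) × (88/116) ≈ 0.00439702
legitimate: (11/127) × (3/11) × (9/11) × (3/11) × (9/11) × (8/11) ≈ 0.00313648
P(spam | x) = 0.00439702 / 0.0075335 ≈ 0.5837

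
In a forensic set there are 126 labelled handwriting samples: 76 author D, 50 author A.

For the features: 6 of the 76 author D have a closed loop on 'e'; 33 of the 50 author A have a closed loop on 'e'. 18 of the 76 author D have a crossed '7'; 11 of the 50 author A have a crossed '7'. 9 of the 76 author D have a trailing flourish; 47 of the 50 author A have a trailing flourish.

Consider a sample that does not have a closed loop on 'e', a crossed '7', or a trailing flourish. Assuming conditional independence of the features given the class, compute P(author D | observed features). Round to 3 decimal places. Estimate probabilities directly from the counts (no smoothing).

0.983

author D: (76/126) × (70/76) × (58/76) × (67/76) ≈ 0.373769
author A: (50/126) × (17/50) × (39/50) × (3/50) ≈ 0.00631429
P(author D | x) = 0.373769 / 0.38008329 ≈ 0.983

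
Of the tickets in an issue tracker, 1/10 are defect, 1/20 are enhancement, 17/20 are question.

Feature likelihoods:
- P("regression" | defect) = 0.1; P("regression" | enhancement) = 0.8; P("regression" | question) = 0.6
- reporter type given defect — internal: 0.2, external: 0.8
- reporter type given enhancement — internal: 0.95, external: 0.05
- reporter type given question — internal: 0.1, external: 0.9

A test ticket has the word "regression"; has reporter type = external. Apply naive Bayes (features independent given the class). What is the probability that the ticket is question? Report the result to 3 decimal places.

0.979

defect: 0.1 × 0.1 × 0.8 = 0.008
enhancement: 0.05 × 0.8 × 0.05 = 0.002
question: 0.85 × 0.6 × 0.9 = 0.459
P(question | x) = 0.459 / 0.469 ≈ 0.979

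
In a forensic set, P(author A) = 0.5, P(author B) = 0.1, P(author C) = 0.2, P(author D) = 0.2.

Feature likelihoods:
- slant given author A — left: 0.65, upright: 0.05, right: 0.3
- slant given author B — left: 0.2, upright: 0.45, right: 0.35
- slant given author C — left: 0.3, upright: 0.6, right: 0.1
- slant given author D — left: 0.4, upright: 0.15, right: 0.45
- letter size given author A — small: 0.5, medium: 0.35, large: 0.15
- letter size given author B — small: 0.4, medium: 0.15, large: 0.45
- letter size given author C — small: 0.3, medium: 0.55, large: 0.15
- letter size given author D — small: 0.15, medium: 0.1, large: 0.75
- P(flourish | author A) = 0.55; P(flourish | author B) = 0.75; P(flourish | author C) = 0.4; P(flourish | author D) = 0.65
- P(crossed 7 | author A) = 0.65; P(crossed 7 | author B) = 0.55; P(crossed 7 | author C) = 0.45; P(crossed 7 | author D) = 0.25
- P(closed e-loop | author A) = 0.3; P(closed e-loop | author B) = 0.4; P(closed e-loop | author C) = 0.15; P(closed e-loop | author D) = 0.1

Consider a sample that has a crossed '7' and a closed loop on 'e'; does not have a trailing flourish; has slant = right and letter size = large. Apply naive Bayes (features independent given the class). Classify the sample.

author A

author A: 0.5 × 0.3 × 0.15 × (1−0.55) × 0.65 × 0.3 = 0.001974375
author B: 0.1 × 0.35 × 0.45 × (1−0.75) × 0.55 × 0.4 = 0.00086625
author C: 0.2 × 0.1 × 0.15 × (1−0.4) × 0.45 × 0.15 = 0.0001215
author D: 0.2 × 0.45 × 0.75 × (1−0.65) × 0.25 × 0.1 = 0.000590625
Highest score → author A.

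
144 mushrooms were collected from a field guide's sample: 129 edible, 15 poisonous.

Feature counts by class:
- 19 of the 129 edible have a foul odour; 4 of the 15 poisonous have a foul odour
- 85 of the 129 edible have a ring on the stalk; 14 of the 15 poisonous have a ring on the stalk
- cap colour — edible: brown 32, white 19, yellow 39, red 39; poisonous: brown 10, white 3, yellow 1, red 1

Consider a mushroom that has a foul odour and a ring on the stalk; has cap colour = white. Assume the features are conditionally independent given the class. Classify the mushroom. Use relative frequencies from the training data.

edible: (129/144) × (19/129) × (85/129) × (19/129) ≈ 0.0128051
poisonous: (15/144) × (4/15) × (14/15) × (3/15) ≈ 0.00518519
Highest score → edible.

edible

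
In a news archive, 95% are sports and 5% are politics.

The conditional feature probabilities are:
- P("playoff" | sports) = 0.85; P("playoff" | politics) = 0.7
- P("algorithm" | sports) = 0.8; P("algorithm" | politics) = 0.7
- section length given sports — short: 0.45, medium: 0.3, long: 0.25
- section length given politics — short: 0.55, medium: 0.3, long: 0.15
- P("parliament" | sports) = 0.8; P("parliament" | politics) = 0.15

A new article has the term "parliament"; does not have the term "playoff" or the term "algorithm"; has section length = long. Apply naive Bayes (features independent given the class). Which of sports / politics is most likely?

sports: 0.95 × (1−0.85) × (1−0.8) × 0.25 × 0.8 = 0.0057
politics: 0.05 × (1−0.7) × (1−0.7) × 0.15 × 0.15 = 0.00010125
Highest score → sports.

sports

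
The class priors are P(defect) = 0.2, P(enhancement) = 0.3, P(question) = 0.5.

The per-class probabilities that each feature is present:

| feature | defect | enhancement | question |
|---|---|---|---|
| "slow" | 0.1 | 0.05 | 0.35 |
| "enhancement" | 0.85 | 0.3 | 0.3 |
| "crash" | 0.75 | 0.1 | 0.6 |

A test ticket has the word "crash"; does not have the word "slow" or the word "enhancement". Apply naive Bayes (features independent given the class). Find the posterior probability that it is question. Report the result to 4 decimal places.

0.7725

defect: 0.2 × (1−0.1) × (1−0.85) × 0.75 = 0.02025
enhancement: 0.3 × (1−0.05) × (1−0.3) × 0.1 = 0.01995
question: 0.5 × (1−0.35) × (1−0.3) × 0.6 = 0.1365
P(question | x) = 0.1365 / 0.1767 ≈ 0.7725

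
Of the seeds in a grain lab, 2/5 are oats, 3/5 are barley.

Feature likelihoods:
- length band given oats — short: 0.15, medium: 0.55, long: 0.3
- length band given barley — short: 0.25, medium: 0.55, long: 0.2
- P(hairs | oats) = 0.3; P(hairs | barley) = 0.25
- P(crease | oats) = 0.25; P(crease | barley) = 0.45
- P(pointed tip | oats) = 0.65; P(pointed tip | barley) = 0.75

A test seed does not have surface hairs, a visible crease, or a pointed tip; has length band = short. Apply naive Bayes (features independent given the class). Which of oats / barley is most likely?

barley

oats: 0.4 × 0.15 × (1−0.3) × (1−0.25) × (1−0.65) = 0.011025
barley: 0.6 × 0.25 × (1−0.25) × (1−0.45) × (1−0.75) = 0.01546875
Highest score → barley.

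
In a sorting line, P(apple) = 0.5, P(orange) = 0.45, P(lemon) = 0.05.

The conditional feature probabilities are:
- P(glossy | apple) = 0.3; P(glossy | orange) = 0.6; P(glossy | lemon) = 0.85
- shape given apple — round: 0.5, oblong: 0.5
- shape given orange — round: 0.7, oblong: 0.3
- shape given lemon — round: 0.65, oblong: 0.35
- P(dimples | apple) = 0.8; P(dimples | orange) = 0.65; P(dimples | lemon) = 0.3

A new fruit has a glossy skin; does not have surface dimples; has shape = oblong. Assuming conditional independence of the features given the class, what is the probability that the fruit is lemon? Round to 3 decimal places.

apple: 0.5 × 0.3 × 0.5 × (1−0.8) = 0.015
orange: 0.45 × 0.6 × 0.3 × (1−0.65) = 0.02835
lemon: 0.05 × 0.85 × 0.35 × (1−0.3) = 0.0104125
P(lemon | x) = 0.0104125 / 0.0537625 ≈ 0.194

0.194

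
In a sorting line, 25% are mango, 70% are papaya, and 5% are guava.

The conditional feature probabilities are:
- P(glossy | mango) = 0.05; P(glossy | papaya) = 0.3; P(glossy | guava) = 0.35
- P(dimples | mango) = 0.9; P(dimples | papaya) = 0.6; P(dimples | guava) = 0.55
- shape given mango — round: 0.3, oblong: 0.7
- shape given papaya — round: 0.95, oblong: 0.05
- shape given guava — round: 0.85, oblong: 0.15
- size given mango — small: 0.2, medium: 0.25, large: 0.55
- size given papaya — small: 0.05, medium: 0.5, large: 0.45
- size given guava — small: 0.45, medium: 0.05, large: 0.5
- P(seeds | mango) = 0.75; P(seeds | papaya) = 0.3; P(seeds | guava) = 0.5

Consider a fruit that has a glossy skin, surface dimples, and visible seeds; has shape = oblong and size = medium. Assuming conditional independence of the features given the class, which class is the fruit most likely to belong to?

mango: 0.25 × 0.05 × 0.9 × 0.7 × 0.25 × 0.75 = 0.0014765625
papaya: 0.7 × 0.3 × 0.6 × 0.05 × 0.5 × 0.3 = 0.000945
guava: 0.05 × 0.35 × 0.55 × 0.15 × 0.05 × 0.5 = 0.00003609375
Highest score → mango.

mango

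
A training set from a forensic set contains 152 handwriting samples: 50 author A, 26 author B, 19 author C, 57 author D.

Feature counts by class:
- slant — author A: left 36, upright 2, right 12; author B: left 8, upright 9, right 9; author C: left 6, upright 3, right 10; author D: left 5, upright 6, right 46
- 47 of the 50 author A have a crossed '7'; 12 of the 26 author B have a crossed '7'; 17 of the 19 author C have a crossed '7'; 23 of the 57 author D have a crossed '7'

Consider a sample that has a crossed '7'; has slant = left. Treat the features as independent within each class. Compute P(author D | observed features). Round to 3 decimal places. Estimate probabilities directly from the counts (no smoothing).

author A: (50/152) × (36/50) × (47/50) ≈ 0.222632
author B: (26/152) × (8/26) × (12/26) ≈ 0.0242915
author C: (19/152) × (6/19) × (17/19) ≈ 0.0353186
author D: (57/152) × (5/57) × (23/57) ≈ 0.0132733
P(author D | x) = 0.0132733 / 0.2955154 ≈ 0.045

0.045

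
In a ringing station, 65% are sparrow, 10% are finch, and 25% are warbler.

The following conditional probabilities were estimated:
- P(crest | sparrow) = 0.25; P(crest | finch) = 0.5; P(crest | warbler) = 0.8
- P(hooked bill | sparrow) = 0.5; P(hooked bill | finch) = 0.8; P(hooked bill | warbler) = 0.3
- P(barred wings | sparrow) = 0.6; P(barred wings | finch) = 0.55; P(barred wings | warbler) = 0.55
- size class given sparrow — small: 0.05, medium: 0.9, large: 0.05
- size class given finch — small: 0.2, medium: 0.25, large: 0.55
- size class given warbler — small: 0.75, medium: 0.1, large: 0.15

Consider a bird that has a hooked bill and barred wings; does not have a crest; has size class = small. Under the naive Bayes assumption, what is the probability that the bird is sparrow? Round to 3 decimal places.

0.409

sparrow: 0.65 × (1−0.25) × 0.5 × 0.6 × 0.05 = 0.0073125
finch: 0.1 × (1−0.5) × 0.8 × 0.55 × 0.2 = 0.0044
warbler: 0.25 × (1−0.8) × 0.3 × 0.55 × 0.75 = 0.0061875
P(sparrow | x) = 0.0073125 / 0.0179 ≈ 0.409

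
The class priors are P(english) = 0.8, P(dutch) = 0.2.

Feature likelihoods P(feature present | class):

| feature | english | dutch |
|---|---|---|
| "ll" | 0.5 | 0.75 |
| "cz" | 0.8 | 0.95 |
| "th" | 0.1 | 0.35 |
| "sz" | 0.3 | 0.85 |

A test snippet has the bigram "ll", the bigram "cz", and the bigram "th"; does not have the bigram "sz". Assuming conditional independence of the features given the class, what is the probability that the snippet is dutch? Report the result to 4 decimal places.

english: 0.8 × 0.5 × 0.8 × 0.1 × (1−0.3) = 0.0224
dutch: 0.2 × 0.75 × 0.95 × 0.35 × (1−0.85) = 0.00748125
P(dutch | x) = 0.00748125 / 0.02988125 ≈ 0.2504

0.2504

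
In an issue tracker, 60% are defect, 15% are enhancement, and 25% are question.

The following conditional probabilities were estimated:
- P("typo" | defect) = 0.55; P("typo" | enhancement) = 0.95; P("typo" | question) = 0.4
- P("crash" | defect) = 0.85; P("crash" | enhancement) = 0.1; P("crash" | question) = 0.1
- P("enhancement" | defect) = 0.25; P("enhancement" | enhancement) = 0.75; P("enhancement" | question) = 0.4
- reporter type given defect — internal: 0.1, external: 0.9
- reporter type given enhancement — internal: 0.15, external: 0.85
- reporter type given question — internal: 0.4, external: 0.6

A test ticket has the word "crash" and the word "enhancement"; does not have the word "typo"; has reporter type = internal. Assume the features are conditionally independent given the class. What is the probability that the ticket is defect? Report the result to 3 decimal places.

0.698

defect: 0.6 × (1−0.55) × 0.85 × 0.25 × 0.1 = 0.0057375
enhancement: 0.15 × (1−0.95) × 0.1 × 0.75 × 0.15 = 0.000084375
question: 0.25 × (1−0.4) × 0.1 × 0.4 × 0.4 = 0.0024
P(defect | x) = 0.0057375 / 0.008221875 ≈ 0.698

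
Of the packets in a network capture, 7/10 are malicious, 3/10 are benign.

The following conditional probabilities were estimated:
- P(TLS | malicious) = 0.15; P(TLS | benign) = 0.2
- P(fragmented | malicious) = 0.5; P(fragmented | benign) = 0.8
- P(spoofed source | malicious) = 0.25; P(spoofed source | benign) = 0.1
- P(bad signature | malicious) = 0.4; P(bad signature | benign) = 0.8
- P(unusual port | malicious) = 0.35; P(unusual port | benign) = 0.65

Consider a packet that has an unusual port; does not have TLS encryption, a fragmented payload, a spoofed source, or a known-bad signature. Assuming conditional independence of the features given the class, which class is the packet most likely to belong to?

malicious

malicious: 0.7 × (1−0.15) × (1−0.5) × (1−0.25) × (1−0.4) × 0.35 = 0.04685625
benign: 0.3 × (1−0.2) × (1−0.8) × (1−0.1) × (1−0.8) × 0.65 = 0.005616
Highest score → malicious.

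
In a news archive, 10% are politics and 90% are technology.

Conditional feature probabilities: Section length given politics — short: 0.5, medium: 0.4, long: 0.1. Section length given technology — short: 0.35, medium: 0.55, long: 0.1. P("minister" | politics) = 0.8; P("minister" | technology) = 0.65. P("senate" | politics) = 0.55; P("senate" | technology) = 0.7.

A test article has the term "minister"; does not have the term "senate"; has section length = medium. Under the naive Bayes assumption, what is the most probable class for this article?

politics: 0.1 × 0.4 × 0.8 × (1−0.55) = 0.0144
technology: 0.9 × 0.55 × 0.65 × (1−0.7) = 0.096525
Highest score → technology.

technology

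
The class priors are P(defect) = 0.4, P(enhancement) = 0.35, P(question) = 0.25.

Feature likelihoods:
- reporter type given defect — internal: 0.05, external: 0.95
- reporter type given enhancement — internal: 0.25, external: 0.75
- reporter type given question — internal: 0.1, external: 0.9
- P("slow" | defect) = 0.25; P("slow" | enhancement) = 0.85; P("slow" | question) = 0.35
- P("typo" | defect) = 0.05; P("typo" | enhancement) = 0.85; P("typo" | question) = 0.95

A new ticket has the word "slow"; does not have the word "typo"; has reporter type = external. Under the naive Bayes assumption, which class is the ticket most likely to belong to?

defect: 0.4 × 0.95 × 0.25 × (1−0.05) = 0.09025
enhancement: 0.35 × 0.75 × 0.85 × (1−0.85) = 0.03346875
question: 0.25 × 0.9 × 0.35 × (1−0.95) = 0.0039375
Highest score → defect.

defect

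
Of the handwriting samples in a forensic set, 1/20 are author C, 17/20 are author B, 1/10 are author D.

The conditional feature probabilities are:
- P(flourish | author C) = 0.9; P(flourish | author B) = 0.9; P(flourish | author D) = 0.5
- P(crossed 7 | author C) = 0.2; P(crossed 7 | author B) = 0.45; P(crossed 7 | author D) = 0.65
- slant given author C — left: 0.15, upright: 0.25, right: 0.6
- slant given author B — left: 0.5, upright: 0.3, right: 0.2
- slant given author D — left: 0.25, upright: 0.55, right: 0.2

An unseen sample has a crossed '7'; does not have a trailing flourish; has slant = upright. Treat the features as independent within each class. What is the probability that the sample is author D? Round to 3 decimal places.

author C: 0.05 × (1−0.9) × 0.2 × 0.25 = 0.00025
author B: 0.85 × (1−0.9) × 0.45 × 0.3 = 0.011475
author D: 0.1 × (1−0.5) × 0.65 × 0.55 = 0.017875
P(author D | x) = 0.017875 / 0.0296 ≈ 0.604

0.604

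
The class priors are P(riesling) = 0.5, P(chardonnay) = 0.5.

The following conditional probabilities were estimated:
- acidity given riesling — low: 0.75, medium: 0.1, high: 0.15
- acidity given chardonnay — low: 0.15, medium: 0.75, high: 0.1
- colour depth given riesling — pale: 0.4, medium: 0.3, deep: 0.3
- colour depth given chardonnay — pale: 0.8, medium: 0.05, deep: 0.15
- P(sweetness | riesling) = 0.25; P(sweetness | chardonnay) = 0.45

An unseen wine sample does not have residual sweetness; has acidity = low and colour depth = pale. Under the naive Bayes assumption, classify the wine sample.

riesling

riesling: 0.5 × 0.75 × 0.4 × (1−0.25) = 0.1125
chardonnay: 0.5 × 0.15 × 0.8 × (1−0.45) = 0.033
Highest score → riesling.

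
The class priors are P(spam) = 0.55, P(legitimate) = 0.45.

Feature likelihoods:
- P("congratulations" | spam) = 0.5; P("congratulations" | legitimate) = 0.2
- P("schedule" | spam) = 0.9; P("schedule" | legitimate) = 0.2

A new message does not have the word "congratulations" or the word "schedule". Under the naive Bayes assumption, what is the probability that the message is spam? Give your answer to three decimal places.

spam: 0.55 × (1−0.5) × (1−0.9) = 0.0275
legitimate: 0.45 × (1−0.2) × (1−0.2) = 0.288
P(spam | x) = 0.0275 / 0.3155 ≈ 0.087

0.087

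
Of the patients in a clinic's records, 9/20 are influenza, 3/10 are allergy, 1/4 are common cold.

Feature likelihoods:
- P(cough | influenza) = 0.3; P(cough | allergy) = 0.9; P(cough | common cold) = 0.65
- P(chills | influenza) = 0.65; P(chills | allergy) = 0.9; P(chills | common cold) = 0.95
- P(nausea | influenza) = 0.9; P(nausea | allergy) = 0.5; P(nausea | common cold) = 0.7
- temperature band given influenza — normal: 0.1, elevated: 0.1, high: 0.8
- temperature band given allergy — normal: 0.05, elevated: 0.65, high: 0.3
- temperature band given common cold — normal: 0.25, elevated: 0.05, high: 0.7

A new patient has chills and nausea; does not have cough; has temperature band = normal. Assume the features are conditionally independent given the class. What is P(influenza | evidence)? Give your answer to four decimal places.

0.5476

influenza: 0.45 × (1−0.3) × 0.65 × 0.9 × 0.1 = 0.0184275
allergy: 0.3 × (1−0.9) × 0.9 × 0.5 × 0.05 = 0.000675
common cold: 0.25 × (1−0.65) × 0.95 × 0.7 × 0.25 = 0.014546875
P(influenza | x) = 0.0184275 / 0.033649375 ≈ 0.5476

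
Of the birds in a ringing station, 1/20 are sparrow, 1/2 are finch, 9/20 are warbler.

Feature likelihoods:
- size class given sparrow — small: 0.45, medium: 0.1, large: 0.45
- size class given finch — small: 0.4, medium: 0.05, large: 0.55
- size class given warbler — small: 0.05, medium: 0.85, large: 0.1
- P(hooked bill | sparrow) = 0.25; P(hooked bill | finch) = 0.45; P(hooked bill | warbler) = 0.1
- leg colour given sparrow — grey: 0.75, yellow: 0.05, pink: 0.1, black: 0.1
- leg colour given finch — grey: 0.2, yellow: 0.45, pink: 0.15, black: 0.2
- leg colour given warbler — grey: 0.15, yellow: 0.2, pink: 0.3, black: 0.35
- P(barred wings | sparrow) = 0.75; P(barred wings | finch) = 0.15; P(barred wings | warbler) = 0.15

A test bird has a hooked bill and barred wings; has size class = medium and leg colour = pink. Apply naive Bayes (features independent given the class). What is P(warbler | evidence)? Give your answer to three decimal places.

sparrow: 0.05 × 0.1 × 0.25 × 0.1 × 0.75 = 0.00009375
finch: 0.5 × 0.05 × 0.45 × 0.15 × 0.15 = 0.000253125
warbler: 0.45 × 0.85 × 0.1 × 0.3 × 0.15 = 0.00172125
P(warbler | x) = 0.00172125 / 0.002068125 ≈ 0.832

0.832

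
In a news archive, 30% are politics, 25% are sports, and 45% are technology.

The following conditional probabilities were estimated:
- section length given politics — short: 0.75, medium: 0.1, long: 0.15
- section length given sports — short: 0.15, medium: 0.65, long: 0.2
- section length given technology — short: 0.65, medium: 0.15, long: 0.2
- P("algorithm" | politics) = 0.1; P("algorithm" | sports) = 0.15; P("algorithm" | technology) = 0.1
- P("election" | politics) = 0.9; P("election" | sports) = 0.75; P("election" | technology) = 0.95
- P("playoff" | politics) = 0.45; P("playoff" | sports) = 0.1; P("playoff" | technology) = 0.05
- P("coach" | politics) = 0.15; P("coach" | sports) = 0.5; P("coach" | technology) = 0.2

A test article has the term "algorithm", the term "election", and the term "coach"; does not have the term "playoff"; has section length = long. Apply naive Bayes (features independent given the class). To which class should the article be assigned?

politics: 0.3 × 0.15 × 0.1 × 0.9 × (1−0.45) × 0.15 = 0.000334125
sports: 0.25 × 0.2 × 0.15 × 0.75 × (1−0.1) × 0.5 = 0.00253125
technology: 0.45 × 0.2 × 0.1 × 0.95 × (1−0.05) × 0.2 = 0.0016245
Highest score → sports.

sports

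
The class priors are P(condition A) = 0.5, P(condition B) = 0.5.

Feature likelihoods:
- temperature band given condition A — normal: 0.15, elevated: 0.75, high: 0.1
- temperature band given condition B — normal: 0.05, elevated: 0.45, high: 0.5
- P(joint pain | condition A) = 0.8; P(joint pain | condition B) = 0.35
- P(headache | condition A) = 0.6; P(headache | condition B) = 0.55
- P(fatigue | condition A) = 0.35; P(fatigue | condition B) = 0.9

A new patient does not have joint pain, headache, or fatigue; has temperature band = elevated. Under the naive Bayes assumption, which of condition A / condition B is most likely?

condition A

condition A: 0.5 × 0.75 × (1−0.8) × (1−0.6) × (1−0.35) = 0.0195
condition B: 0.5 × 0.45 × (1−0.35) × (1−0.55) × (1−0.9) = 0.00658125
Highest score → condition A.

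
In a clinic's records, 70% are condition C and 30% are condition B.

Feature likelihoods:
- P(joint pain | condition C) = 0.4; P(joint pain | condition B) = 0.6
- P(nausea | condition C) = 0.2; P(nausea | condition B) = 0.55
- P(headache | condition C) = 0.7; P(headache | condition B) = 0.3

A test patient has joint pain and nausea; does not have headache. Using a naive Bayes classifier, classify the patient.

condition C: 0.7 × 0.4 × 0.2 × (1−0.7) = 0.0168
condition B: 0.3 × 0.6 × 0.55 × (1−0.3) = 0.0693
Highest score → condition B.

condition B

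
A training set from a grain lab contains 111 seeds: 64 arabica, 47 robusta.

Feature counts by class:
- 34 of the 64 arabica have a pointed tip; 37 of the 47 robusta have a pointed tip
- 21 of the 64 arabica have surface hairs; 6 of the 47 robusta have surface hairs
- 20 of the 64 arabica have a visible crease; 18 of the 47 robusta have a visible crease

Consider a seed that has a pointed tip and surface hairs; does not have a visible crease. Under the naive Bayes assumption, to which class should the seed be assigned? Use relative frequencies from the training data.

arabica

arabica: (64/111) × (34/64) × (21/64) × (44/64) ≈ 0.0690984
robusta: (47/111) × (37/47) × (6/47) × (29/47) ≈ 0.0262562
Highest score → arabica.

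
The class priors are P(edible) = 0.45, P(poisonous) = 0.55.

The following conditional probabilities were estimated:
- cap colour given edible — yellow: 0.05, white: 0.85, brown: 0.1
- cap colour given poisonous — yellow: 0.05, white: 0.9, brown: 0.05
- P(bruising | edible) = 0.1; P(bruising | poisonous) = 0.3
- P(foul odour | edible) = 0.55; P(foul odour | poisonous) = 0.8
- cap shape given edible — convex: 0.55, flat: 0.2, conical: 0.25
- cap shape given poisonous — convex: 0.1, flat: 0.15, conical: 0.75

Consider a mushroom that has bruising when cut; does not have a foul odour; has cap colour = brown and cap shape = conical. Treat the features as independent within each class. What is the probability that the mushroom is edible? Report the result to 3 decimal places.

0.290

edible: 0.45 × 0.1 × 0.1 × (1−0.55) × 0.25 = 0.00050625
poisonous: 0.55 × 0.05 × 0.3 × (1−0.8) × 0.75 = 0.0012375
P(edible | x) = 0.00050625 / 0.00174375 ≈ 0.290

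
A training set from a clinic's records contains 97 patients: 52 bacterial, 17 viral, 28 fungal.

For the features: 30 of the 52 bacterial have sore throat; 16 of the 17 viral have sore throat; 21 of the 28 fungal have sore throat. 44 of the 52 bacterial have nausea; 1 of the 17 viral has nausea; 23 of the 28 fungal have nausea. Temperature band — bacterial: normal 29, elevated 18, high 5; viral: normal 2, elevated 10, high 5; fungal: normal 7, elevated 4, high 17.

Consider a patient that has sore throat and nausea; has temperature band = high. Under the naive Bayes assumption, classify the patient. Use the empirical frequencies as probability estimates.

bacterial: (52/97) × (30/52) × (44/52) × (5/52) ≈ 0.0251632
viral: (17/97) × (16/17) × (1/17) × (5/17) ≈ 0.00285378
fungal: (28/97) × (21/28) × (23/28) × (17/28) ≈ 0.107971
Highest score → fungal.

fungal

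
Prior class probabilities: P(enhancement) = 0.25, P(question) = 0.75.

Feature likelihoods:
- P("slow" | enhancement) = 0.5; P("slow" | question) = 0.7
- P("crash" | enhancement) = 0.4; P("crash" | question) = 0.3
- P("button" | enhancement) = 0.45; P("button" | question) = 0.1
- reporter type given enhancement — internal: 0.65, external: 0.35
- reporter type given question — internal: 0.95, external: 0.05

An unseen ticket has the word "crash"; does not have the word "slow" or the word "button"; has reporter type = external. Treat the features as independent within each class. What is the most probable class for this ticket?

enhancement

enhancement: 0.25 × (1−0.5) × 0.4 × (1−0.45) × 0.35 = 0.009625
question: 0.75 × (1−0.7) × 0.3 × (1−0.1) × 0.05 = 0.0030375
Highest score → enhancement.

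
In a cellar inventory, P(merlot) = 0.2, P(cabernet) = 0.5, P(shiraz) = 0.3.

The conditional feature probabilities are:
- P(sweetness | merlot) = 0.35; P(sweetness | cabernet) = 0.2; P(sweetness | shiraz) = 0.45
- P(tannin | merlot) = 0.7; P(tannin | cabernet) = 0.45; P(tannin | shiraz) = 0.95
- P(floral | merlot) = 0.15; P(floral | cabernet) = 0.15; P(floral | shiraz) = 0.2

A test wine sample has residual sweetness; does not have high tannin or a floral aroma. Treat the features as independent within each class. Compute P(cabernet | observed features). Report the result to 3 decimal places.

merlot: 0.2 × 0.35 × (1−0.7) × (1−0.15) = 0.01785
cabernet: 0.5 × 0.2 × (1−0.45) × (1−0.15) = 0.04675
shiraz: 0.3 × 0.45 × (1−0.95) × (1−0.2) = 0.0054
P(cabernet | x) = 0.04675 / 0.07 ≈ 0.668

0.668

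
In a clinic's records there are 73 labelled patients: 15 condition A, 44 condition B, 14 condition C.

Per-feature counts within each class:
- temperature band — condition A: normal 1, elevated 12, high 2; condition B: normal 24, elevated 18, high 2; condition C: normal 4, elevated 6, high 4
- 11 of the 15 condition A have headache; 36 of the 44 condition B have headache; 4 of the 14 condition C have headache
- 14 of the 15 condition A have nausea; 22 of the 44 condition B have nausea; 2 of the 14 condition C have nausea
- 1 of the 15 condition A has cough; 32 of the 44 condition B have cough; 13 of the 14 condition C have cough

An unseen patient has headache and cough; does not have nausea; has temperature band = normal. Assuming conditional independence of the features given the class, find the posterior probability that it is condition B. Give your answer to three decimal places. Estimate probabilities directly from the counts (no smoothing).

0.887

condition A: (15/73) × (1/15) × (11/15) × (1/15) × (1/15) ≈ 0.0000446474
condition B: (44/73) × (24/44) × (36/44) × (22/44) × (32/44) ≈ 0.097815
condition C: (14/73) × (4/14) × (4/14) × (12/14) × (13/14) ≈ 0.0124606
P(condition B | x) = 0.097815 / 0.1103202474 ≈ 0.887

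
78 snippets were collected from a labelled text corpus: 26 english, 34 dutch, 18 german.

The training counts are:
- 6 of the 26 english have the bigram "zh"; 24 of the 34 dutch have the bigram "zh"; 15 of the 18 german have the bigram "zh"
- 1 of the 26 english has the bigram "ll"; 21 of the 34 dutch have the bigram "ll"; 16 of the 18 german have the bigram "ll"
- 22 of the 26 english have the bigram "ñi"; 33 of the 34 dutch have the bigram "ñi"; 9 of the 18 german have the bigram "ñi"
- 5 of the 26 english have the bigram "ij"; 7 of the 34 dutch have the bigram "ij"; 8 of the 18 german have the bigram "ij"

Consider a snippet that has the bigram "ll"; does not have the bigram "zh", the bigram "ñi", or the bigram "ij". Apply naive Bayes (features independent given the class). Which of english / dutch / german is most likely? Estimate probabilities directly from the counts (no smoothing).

english: (26/78) × (20/26) × (1/26) × (4/26) × (21/26) ≈ 0.00122545
dutch: (34/78) × (10/34) × (21/34) × (1/34) × (27/34) ≈ 0.00184949
german: (18/78) × (3/18) × (16/18) × (9/18) × (10/18) ≈ 0.00949668
Highest score → german.

german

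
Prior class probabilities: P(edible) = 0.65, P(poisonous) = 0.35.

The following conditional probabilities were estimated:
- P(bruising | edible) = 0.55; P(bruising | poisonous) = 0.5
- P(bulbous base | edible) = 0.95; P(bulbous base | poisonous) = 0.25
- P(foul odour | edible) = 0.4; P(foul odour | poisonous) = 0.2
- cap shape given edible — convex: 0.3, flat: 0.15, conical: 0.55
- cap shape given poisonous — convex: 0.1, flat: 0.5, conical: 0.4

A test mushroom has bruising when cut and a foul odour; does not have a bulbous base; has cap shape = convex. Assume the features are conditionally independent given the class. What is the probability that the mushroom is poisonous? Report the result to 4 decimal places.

0.5503

edible: 0.65 × 0.55 × (1−0.95) × 0.4 × 0.3 = 0.002145
poisonous: 0.35 × 0.5 × (1−0.25) × 0.2 × 0.1 = 0.002625
P(poisonous | x) = 0.002625 / 0.00477 ≈ 0.5503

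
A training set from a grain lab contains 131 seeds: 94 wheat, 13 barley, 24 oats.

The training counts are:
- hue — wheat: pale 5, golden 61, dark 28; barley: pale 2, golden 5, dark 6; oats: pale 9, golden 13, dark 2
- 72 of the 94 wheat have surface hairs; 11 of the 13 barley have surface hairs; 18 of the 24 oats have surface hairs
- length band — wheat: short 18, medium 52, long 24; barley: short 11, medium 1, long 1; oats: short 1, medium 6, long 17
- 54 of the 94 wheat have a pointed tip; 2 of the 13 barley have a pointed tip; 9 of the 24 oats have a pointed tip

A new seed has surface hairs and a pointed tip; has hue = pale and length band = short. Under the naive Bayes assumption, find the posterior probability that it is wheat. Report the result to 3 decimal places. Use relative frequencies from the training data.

0.564

wheat: (94/131) × (5/94) × (72/94) × (18/94) × (54/94) ≈ 0.00321598
barley: (13/131) × (2/13) × (11/13) × (11/13) × (2/13) ≈ 0.00168168
oats: (24/131) × (9/24) × (18/24) × (1/24) × (9/24) ≈ 0.000805105
P(wheat | x) = 0.00321598 / 0.005702765 ≈ 0.564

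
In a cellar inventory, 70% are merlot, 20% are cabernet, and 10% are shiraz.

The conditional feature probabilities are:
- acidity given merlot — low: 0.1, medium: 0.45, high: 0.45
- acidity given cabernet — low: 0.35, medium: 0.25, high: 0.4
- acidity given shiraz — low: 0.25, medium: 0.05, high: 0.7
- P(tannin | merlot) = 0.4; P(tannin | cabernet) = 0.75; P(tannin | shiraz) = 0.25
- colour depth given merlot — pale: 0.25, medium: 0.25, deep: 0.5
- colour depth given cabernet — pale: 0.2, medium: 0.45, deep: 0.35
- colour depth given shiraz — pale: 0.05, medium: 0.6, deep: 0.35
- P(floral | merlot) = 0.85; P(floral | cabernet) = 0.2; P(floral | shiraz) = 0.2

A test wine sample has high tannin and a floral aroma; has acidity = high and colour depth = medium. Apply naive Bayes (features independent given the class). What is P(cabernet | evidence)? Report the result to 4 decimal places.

0.1575

merlot: 0.7 × 0.45 × 0.4 × 0.25 × 0.85 = 0.026775
cabernet: 0.2 × 0.4 × 0.75 × 0.45 × 0.2 = 0.0054
shiraz: 0.1 × 0.7 × 0.25 × 0.6 × 0.2 = 0.0021
P(cabernet | x) = 0.0054 / 0.034275 ≈ 0.1575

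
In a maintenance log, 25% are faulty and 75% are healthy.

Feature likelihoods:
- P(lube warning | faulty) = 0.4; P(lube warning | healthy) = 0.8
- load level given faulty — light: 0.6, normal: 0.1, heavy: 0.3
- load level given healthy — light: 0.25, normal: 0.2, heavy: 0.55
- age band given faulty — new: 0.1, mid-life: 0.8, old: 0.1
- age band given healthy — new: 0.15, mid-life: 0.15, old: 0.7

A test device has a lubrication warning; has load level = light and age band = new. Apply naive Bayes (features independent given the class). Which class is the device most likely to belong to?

healthy

faulty: 0.25 × 0.4 × 0.6 × 0.1 = 0.006
healthy: 0.75 × 0.8 × 0.25 × 0.15 = 0.0225
Highest score → healthy.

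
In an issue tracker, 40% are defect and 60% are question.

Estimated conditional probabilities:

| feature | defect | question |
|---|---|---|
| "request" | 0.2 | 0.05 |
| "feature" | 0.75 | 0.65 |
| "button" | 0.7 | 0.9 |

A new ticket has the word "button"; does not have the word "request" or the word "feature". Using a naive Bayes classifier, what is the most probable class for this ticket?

defect: 0.4 × (1−0.2) × (1−0.75) × 0.7 = 0.056
question: 0.6 × (1−0.05) × (1−0.65) × 0.9 = 0.17955
Highest score → question.

question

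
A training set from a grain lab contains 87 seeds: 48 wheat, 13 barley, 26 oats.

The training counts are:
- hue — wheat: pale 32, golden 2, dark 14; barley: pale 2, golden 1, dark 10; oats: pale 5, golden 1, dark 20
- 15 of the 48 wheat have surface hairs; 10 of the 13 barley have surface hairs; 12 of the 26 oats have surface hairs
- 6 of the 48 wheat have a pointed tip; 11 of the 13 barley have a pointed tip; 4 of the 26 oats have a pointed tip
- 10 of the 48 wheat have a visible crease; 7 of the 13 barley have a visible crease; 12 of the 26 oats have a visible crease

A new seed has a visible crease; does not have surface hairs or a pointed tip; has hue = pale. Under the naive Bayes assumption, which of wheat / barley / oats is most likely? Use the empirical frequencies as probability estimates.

wheat

wheat: (48/87) × (32/48) × (33/48) × (42/48) × (10/48) ≈ 0.0460967
barley: (13/87) × (2/13) × (3/13) × (2/13) × (7/13) ≈ 0.000439471
oats: (26/87) × (5/26) × (14/26) × (22/26) × (12/26) ≈ 0.0120854
Highest score → wheat.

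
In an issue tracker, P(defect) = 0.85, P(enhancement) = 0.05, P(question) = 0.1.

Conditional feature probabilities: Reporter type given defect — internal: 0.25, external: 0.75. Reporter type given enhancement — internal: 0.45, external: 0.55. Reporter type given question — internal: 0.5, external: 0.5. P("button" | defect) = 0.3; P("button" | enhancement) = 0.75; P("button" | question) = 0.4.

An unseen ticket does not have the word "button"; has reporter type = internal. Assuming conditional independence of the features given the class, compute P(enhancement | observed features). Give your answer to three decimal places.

defect: 0.85 × 0.25 × (1−0.3) = 0.14875
enhancement: 0.05 × 0.45 × (1−0.75) = 0.005625
question: 0.1 × 0.5 × (1−0.4) = 0.03
P(enhancement | x) = 0.005625 / 0.184375 ≈ 0.031

0.031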